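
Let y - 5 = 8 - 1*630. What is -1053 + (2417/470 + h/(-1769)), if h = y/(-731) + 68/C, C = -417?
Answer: -265571512167829/253442312610 ≈ -1047.9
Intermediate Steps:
y = -617 (y = 5 + (8 - 1*630) = 5 + (8 - 630) = 5 - 622 = -617)
h = 207581/304827 (h = -617/(-731) + 68/(-417) = -617*(-1/731) + 68*(-1/417) = 617/731 - 68/417 = 207581/304827 ≈ 0.68098)
-1053 + (2417/470 + h/(-1769)) = -1053 + (2417/470 + (207581/304827)/(-1769)) = -1053 + (2417*(1/470) + (207581/304827)*(-1/1769)) = -1053 + (2417/470 - 207581/539238963) = -1053 + 1303243010501/253442312610 = -265571512167829/253442312610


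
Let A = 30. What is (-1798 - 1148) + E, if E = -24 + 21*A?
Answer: -2340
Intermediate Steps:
E = 606 (E = -24 + 21*30 = -24 + 630 = 606)
(-1798 - 1148) + E = (-1798 - 1148) + 606 = -2946 + 606 = -2340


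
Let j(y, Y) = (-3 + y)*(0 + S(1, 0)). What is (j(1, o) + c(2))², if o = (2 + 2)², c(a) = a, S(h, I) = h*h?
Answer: 0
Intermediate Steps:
S(h, I) = h²
o = 16 (o = 4² = 16)
j(y, Y) = -3 + y (j(y, Y) = (-3 + y)*(0 + 1²) = (-3 + y)*(0 + 1) = (-3 + y)*1 = -3 + y)
(j(1, o) + c(2))² = ((-3 + 1) + 2)² = (-2 + 2)² = 0² = 0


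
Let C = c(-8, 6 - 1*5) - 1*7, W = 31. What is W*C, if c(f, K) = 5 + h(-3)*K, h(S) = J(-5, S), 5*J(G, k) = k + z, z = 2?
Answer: -341/5 ≈ -68.200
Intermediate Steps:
J(G, k) = ⅖ + k/5 (J(G, k) = (k + 2)/5 = (2 + k)/5 = ⅖ + k/5)
h(S) = ⅖ + S/5
c(f, K) = 5 - K/5 (c(f, K) = 5 + (⅖ + (⅕)*(-3))*K = 5 + (⅖ - ⅗)*K = 5 - K/5)
C = -11/5 (C = (5 - (6 - 1*5)/5) - 1*7 = (5 - (6 - 5)/5) - 7 = (5 - ⅕*1) - 7 = (5 - ⅕) - 7 = 24/5 - 7 = -11/5 ≈ -2.2000)
W*C = 31*(-11/5) = -341/5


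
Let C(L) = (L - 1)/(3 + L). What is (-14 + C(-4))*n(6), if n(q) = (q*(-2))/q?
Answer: 18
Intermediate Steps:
n(q) = -2 (n(q) = (-2*q)/q = -2)
C(L) = (-1 + L)/(3 + L)
(-14 + C(-4))*n(6) = (-14 + (-1 - 4)/(3 - 4))*(-2) = (-14 - 5/(-1))*(-2) = (-14 - 1*(-5))*(-2) = (-14 + 5)*(-2) = -9*(-2) = 18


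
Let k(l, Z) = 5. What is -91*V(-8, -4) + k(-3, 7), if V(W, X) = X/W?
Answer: -81/2 ≈ -40.500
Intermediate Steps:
-91*V(-8, -4) + k(-3, 7) = -(-364)/(-8) + 5 = -(-364)*(-1)/8 + 5 = -91*½ + 5 = -91/2 + 5 = -81/2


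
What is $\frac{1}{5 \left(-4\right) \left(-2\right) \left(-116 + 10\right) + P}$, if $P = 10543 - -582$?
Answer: $\frac{1}{6885} \approx 0.00014524$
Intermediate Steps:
$P = 11125$ ($P = 10543 + 582 = 11125$)
$\frac{1}{5 \left(-4\right) \left(-2\right) \left(-116 + 10\right) + P} = \frac{1}{5 \left(-4\right) \left(-2\right) \left(-116 + 10\right) + 11125} = \frac{1}{\left(-20\right) \left(-2\right) \left(-106\right) + 11125} = \frac{1}{40 \left(-106\right) + 11125} = \frac{1}{-4240 + 11125} = \frac{1}{6885}$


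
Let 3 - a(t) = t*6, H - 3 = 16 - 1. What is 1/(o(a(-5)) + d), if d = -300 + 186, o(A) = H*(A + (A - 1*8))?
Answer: 1/930 ≈ 0.0010753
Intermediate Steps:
H = 18 (H = 3 + (16 - 1) = 3 + 15 = 18)
a(t) = 3 - 6*t (a(t) = 3 - t*6 = 3 - 6*t)
o(A) = -144 + 36*A (o(A) = 18*(A + (A - 1*8)) = 18*(A + (A - 8)) = 18*(A + (-8 + A)) = 18*(-8 + 2*A) = -144 + 36*A)
d = -114
1/(o(a(-5)) + d) = 1/((-144 + 36*(3 - 6*(-5))) - 114) = 1/((-144 + 36*(3 + 30)) - 114) = 1/((-144 + 36*33) - 114) = 1/((-144 + 1188) - 114) = 1/(1044 - 114) = 1/930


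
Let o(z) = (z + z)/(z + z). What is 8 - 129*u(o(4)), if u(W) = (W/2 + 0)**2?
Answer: -97/4 ≈ -24.250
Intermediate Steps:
o(z) = 1 (o(z) = (2*z)/((2*z)) = (2*z)*(1/(2*z)) = 1)
u(W) = W**2/4 (u(W) = (W*(1/2) + 0)**2 = (W/2 + 0)**2 = (W/2)**2 = W**2/4)
8 - 129*u(o(4)) = 8 - 129*1**2/4 = 8 - 129/4 = -97/4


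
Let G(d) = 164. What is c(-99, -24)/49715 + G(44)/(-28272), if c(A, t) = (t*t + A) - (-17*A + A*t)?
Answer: -27355891/351385620 ≈ -0.077852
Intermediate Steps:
c(A, t) = t² + 18*A - A*t (c(A, t) = (t² + A) + (17*A - A*t) = (A + t²) + (17*A - A*t) = t² + 18*A - A*t)
c(-99, -24)/49715 + G(44)/(-28272) = ((-24)² + 18*(-99) - 1*(-99)*(-24))/49715 + 164/(-28272) = (576 - 1782 - 2376)*(1/49715) + 164*(-1/28272) = -3582*1/49715 - 41/7068 = -3582/49715 - 41/7068 = -27355891/351385620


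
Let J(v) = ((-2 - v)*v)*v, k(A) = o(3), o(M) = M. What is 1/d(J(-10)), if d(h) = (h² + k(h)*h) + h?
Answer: 1/643200 ≈ 1.5547e-6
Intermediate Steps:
k(A) = 3
J(v) = v²*(-2 - v) (J(v) = (v*(-2 - v))*v = v²*(-2 - v))
d(h) = h² + 4*h (d(h) = (h² + 3*h) + h = h² + 4*h)
1/d(J(-10)) = 1/(((-10)²*(-2 - 1*(-10)))*(4 + (-10)²*(-2 - 1*(-10)))) = 1/((100*(-2 + 10))*(4 + 100*(-2 + 10))) = 1/((100*8)*(4 + 100*8)) = 1/(800*(4 + 800)) = 1/(800*804) = 1/643200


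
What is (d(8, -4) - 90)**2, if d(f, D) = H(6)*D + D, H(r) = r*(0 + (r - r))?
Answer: 8836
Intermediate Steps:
H(r) = 0 (H(r) = r*(0 + 0) = r*0 = 0)
d(f, D) = D (d(f, D) = 0*D + D = 0 + D = D)
(d(8, -4) - 90)**2 = (-4 - 90)**2 = (-94)**2 = 8836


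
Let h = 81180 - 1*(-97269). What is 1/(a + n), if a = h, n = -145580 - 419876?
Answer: -1/387007 ≈ -2.5839e-6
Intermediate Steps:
n = -565456
h = 178449 (h = 81180 + 97269 = 178449)
a = 178449
1/(a + n) = 1/(178449 - 565456) = 1/(-387007) = -1/387007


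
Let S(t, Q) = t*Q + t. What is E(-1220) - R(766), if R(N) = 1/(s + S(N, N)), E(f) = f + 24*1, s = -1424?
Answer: -700973209/586098 ≈ -1196.0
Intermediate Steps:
S(t, Q) = t + Q*t (S(t, Q) = Q*t + t = t + Q*t)
E(f) = 24 + f (E(f) = f + 24 = 24 + f)
R(N) = 1/(-1424 + N*(1 + N))
E(-1220) - R(766) = (24 - 1220) - 1/(-1424 + 766*(1 + 766)) = -1196 - 1/(-1424 + 766*767) = -1196 - 1/(-1424 + 587522) = -1196 - 1/586098 = -700973209/586098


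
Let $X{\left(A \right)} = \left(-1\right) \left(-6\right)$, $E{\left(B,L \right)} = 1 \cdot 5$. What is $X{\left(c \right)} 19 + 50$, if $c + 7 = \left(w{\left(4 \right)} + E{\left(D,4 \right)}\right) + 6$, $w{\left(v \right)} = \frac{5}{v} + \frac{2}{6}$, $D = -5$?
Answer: $164$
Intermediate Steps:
$w{\left(v \right)} = \frac{1}{3} + \frac{5}{v}$ ($w{\left(v \right)} = \frac{5}{v} + 2 \cdot \frac{1}{6} = \frac{5}{v} + \frac{1}{3} = \frac{1}{3} + \frac{5}{v}$)
$E{\left(B,L \right)} = 5$
$c = \frac{67}{12}$ ($c = -7 + \left(\left(\frac{15 + 4}{3 \cdot 4} + 5\right) + 6\right) = -7 + \left(\left(\frac{1}{3} \cdot \frac{1}{4} \cdot 19 + 5\right) + 6\right) = -7 + \left(\left(\frac{19}{12} + 5\right) + 6\right) = -7 + \left(\frac{79}{12} + 6\right) = -7 + \frac{151}{12} = \frac{67}{12} \approx 5.5833$)
$X{\left(A \right)} = 6$
$X{\left(c \right)} 19 + 50 = 6 \cdot 19 + 50 = 114 + 50 = 164$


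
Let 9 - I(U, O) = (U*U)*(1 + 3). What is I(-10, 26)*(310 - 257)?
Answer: -20723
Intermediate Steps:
I(U, O) = 9 - 4*U² (I(U, O) = 9 - U*U*(1 + 3) = 9 - U²*4 = 9 - 4*U²)
I(-10, 26)*(310 - 257) = (9 - 4*(-10)²)*(310 - 257) = (9 - 4*100)*53 = (9 - 400)*53 = -391*53 = -20723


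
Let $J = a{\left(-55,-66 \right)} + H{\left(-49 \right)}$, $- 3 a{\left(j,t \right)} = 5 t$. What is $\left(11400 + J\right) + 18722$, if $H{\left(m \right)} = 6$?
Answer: $30238$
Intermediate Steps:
$a{\left(j,t \right)} = - \frac{5 t}{3}$
$J = 116$ ($J = \left(- \frac{5}{3}\right) \left(-66\right) + 6 = 110 + 6 = 116$)
$\left(11400 + J\right) + 18722 = \left(11400 + 116\right) + 18722 = 11516 + 18722 = 30238$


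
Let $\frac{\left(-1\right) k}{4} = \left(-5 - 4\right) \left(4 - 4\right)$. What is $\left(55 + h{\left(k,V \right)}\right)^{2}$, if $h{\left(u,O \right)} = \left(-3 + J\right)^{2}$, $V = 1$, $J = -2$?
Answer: $6400$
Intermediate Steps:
$k = 0$ ($k = - 4 \left(-5 - 4\right) \left(4 - 4\right) = - 4 \left(\left(-9\right) 0\right) = \left(-4\right) 0 = 0$)
$h{\left(u,O \right)} = 25$ ($h{\left(u,O \right)} = \left(-3 - 2\right)^{2} = \left(-5\right)^{2} = 25$)
$\left(55 + h{\left(k,V \right)}\right)^{2} = \left(55 + 25\right)^{2} = 80^{2} = 6400$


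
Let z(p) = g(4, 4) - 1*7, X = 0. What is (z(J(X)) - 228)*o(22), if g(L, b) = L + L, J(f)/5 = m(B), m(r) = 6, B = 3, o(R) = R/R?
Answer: -227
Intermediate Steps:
o(R) = 1
J(f) = 30 (J(f) = 5*6 = 30)
g(L, b) = 2*L
z(p) = 1 (z(p) = 2*4 - 1*7 = 8 - 7 = 1)
(z(J(X)) - 228)*o(22) = (1 - 228)*1 = -227*1 = -227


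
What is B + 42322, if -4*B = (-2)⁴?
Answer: 42318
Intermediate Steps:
B = -4 (B = -¼*(-2)⁴ = -¼*16 = -4)
B + 42322 = -4 + 42322 = 42318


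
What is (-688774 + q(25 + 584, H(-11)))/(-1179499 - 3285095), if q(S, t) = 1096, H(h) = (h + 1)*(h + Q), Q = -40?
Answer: 114613/744099 ≈ 0.15403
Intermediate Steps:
H(h) = (1 + h)*(-40 + h) (H(h) = (h + 1)*(h - 40) = (1 + h)*(-40 + h))
(-688774 + q(25 + 584, H(-11)))/(-1179499 - 3285095) = (-688774 + 1096)/(-1179499 - 3285095) = -687678/(-4464594) = -687678*(-1/4464594) = 114613/744099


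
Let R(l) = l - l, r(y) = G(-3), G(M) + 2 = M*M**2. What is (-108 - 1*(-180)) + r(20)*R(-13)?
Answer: 72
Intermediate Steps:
G(M) = -2 + M**3 (G(M) = -2 + M*M**2 = -2 + M**3)
r(y) = -29 (r(y) = -2 + (-3)**3 = -2 - 27 = -29)
R(l) = 0
(-108 - 1*(-180)) + r(20)*R(-13) = (-108 - 1*(-180)) - 29*0 = (-108 + 180) + 0 = 72 + 0 = 72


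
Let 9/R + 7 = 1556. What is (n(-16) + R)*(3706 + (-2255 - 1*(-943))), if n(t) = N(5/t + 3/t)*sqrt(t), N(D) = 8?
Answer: 21546/1549 + 76608*I ≈ 13.91 + 76608.0*I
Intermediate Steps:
R = 9/1549 (R = 9/(-7 + 1556) = 9/1549 ≈ 0.0058102)
n(t) = 8*sqrt(t)
(n(-16) + R)*(3706 + (-2255 - 1*(-943))) = (8*sqrt(-16) + 9/1549)*(3706 + (-2255 - 1*(-943))) = (8*(4*I) + 9/1549)*(3706 + (-2255 + 943)) = (32*I + 9/1549)*(3706 - 1312) = (9/1549 + 32*I)*2394 = 21546/1549 + 76608*I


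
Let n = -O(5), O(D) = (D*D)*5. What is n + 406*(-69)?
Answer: -28139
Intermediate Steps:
O(D) = 5*D² (O(D) = D²*5 = 5*D²)
n = -125 (n = -5*5² = -5*25 = -1*125 = -125)
n + 406*(-69) = -125 + 406*(-69) = -125 - 28014 = -28139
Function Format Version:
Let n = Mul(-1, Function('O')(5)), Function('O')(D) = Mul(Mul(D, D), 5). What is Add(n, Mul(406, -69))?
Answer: -28139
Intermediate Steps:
Function('O')(D) = Mul(5, Pow(D, 2)) (Function('O')(D) = Mul(Pow(D, 2), 5) = Mul(5, Pow(D, 2)))
n = -125 (n = Mul(-1, Mul(5, Pow(5, 2))) = Mul(-1, Mul(5, 25)) = Mul(-1, 125) = -125)
Add(n, Mul(406, -69)) = Add(-125, Mul(406, -69)) = Add(-125, -28014) = -28139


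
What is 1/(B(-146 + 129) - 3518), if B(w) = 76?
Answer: -1/3442 ≈ -0.00029053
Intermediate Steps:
1/(B(-146 + 129) - 3518) = 1/(76 - 3518) = 1/(-3442) = -1/3442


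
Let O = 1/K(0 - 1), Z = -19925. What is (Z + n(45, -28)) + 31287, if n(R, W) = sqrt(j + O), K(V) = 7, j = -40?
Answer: 11362 + 3*I*sqrt(217)/7 ≈ 11362.0 + 6.3132*I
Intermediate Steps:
O = 1/7 ≈ 0.14286
n(R, W) = 3*I*sqrt(217)/7 (n(R, W) = sqrt(-40 + 1/7) = sqrt(-279/7) = 3*I*sqrt(217)/7)
(Z + n(45, -28)) + 31287 = (-19925 + 3*I*sqrt(217)/7) + 31287 = 11362 + 3*I*sqrt(217)/7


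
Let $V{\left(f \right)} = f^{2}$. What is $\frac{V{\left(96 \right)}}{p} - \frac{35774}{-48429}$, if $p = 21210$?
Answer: $\frac{200848034}{171196515} \approx 1.1732$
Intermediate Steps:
$\frac{V{\left(96 \right)}}{p} - \frac{35774}{-48429} = \frac{96^{2}}{21210} - \frac{35774}{-48429} = 9216 \cdot \frac{1}{21210} - - \frac{35774}{48429} = \frac{1536}{3535} + \frac{35774}{48429} = \frac{200848034}{171196515}$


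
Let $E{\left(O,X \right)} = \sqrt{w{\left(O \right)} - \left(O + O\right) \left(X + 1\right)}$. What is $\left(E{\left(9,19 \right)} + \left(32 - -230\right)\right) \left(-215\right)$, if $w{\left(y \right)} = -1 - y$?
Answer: $-56330 - 215 i \sqrt{370} \approx -56330.0 - 4135.6 i$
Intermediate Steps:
$E{\left(O,X \right)} = \sqrt{-1 - O - 2 O \left(1 + X\right)}$ ($E{\left(O,X \right)} = \sqrt{\left(-1 - O\right) - \left(O + O\right) \left(X + 1\right)} = \sqrt{\left(-1 - O\right) - 2 O \left(1 + X\right)} = \sqrt{-1 - O - 2 O \left(1 + X\right)}$)
$\left(E{\left(9,19 \right)} + \left(32 - -230\right)\right) \left(-215\right) = \left(\sqrt{-1 - 27 - 18 \cdot 19} + \left(32 - -230\right)\right) \left(-215\right) = \left(\sqrt{-1 - 27 - 342} + \left(32 + 230\right)\right) \left(-215\right) = \left(\sqrt{-370} + 262\right) \left(-215\right) = \left(i \sqrt{370} + 262\right) \left(-215\right) = \left(262 + i \sqrt{370}\right) \left(-215\right) = -56330 - 215 i \sqrt{370}$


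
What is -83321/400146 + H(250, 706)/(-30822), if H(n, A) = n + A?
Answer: -491776573/2055550002 ≈ -0.23924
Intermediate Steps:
H(n, A) = A + n
-83321/400146 + H(250, 706)/(-30822) = -83321/400146 + (706 + 250)/(-30822) = -83321*1/400146 + 956*(-1/30822) = -83321/400146 - 478/15411 = -491776573/2055550002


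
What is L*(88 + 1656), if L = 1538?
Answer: 2682272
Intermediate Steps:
L*(88 + 1656) = 1538*(88 + 1656) = 1538*1744 = 2682272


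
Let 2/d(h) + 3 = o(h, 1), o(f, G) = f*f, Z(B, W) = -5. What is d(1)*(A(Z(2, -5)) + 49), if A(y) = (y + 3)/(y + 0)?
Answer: -247/5 ≈ -49.400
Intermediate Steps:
o(f, G) = f²
d(h) = 2/(-3 + h²)
A(y) = (3 + y)/y
d(1)*(A(Z(2, -5)) + 49) = (2/(-3 + 1²))*((3 - 5)/(-5) + 49) = (2/(-3 + 1))*(-⅕*(-2) + 49) = (2/(-2))*(⅖ + 49) = (2*(-½))*(247/5) = -1*247/5 = -247/5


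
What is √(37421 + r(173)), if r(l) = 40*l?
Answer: √44341 ≈ 210.57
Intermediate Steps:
√(37421 + r(173)) = √(37421 + 40*173) = √(37421 + 6920) = √44341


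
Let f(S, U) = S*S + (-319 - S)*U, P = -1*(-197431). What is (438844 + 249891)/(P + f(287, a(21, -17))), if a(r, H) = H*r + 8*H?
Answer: 688735/578558 ≈ 1.1904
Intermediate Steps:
P = 197431
a(r, H) = 8*H + H*r
f(S, U) = S² + U*(-319 - S)
(438844 + 249891)/(P + f(287, a(21, -17))) = (438844 + 249891)/(197431 + (287² - (-5423)*(8 + 21) - 1*287*(-17*(8 + 21)))) = 688735/(197431 + (82369 - (-5423)*29 - 1*287*(-17*29))) = 688735/(197431 + (82369 - 319*(-493) - 1*287*(-493))) = 688735/(197431 + (82369 + 157267 + 141491)) = 688735/(197431 + 381127) = 688735/578558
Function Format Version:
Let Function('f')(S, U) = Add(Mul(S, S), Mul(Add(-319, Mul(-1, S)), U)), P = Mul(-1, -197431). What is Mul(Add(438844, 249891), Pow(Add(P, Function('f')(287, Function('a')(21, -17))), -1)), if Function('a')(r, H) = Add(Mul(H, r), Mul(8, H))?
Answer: Rational(688735, 578558) ≈ 1.1904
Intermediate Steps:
P = 197431
Function('a')(r, H) = Add(Mul(8, H), Mul(H, r))
Function('f')(S, U) = Add(Pow(S, 2), Mul(U, Add(-319, Mul(-1, S))))
Mul(Add(438844, 249891), Pow(Add(P, Function('f')(287, Function('a')(21, -17))), -1)) = Mul(Add(438844, 249891), Pow(Add(197431, Add(Pow(287, 2), Mul(-319, Mul(-17, Add(8, 21))), Mul(-1, 287, Mul(-17, Add(8, 21))))), -1)) = Mul(688735, Pow(Add(197431, Add(82369, Mul(-319, Mul(-17, 29)), Mul(-1, 287, Mul(-17, 29)))), -1)) = Mul(688735, Pow(Add(197431, Add(82369, Mul(-319, -493), Mul(-1, 287, -493))), -1)) = Mul(688735, Pow(Add(197431, Add(82369, 157267, 141491)), -1)) = Mul(688735, Pow(Add(197431, 381127), -1)) = Mul(688735, Pow(578558, -1)) = Mul(688735, Rational(1, 578558)) = Rational(688735, 578558)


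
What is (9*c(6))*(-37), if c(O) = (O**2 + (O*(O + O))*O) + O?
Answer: -157842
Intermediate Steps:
c(O) = O + O**2 + 2*O**3 (c(O) = (O**2 + (O*(2*O))*O) + O = (O**2 + (2*O**2)*O) + O = (O**2 + 2*O**3) + O = O + O**2 + 2*O**3)
(9*c(6))*(-37) = (9*(6*(1 + 6 + 2*6**2)))*(-37) = (9*(6*(1 + 6 + 2*36)))*(-37) = (9*(6*(1 + 6 + 72)))*(-37) = (9*(6*79))*(-37) = (9*474)*(-37) = 4266*(-37) = -157842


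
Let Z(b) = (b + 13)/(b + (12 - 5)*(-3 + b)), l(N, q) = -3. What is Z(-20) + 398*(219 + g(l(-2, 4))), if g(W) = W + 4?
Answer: 15848367/181 ≈ 87560.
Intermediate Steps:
g(W) = 4 + W
Z(b) = (13 + b)/(-21 + 8*b) (Z(b) = (13 + b)/(b + 7*(-3 + b)) = (13 + b)/(b + (-21 + 7*b)) = (13 + b)/(-21 + 8*b))
Z(-20) + 398*(219 + g(l(-2, 4))) = (13 - 20)/(-21 + 8*(-20)) + 398*(219 + (4 - 3)) = -7/(-21 - 160) + 398*(219 + 1) = -7/(-181) + 398*220 = -1/181*(-7) + 87560 = 7/181 + 87560 = 15848367/181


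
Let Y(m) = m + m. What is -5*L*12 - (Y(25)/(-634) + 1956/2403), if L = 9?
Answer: -137301839/253917 ≈ -540.74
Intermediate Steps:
Y(m) = 2*m
-5*L*12 - (Y(25)/(-634) + 1956/2403) = -5*9*12 - ((2*25)/(-634) + 1956/2403) = -45*12 - (50*(-1/634) + 1956*(1/2403)) = -540 - (-25/317 + 652/801) = -540 - 1*186659/253917 = -540 - 186659/253917 = -137301839/253917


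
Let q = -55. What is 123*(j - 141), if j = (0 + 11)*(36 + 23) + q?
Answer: 55719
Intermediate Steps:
j = 594 (j = (0 + 11)*(36 + 23) - 55 = 11*59 - 55 = 649 - 55 = 594)
123*(j - 141) = 123*(594 - 141) = 123*453 = 55719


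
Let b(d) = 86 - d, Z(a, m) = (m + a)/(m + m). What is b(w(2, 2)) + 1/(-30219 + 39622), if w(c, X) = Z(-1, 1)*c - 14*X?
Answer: 1071943/9403 ≈ 114.00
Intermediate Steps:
Z(a, m) = (a + m)/(2*m) (Z(a, m) = (a + m)/((2*m)) = (a + m)*(1/(2*m)) = (a + m)/(2*m))
w(c, X) = -14*X (w(c, X) = ((1/2)*(-1 + 1)/1)*c - 14*X = ((1/2)*1*0)*c - 14*X = 0*c - 14*X = 0 - 14*X = -14*X)
b(w(2, 2)) + 1/(-30219 + 39622) = (86 - (-14)*2) + 1/(-30219 + 39622) = (86 - 1*(-28)) + 1/9403 = (86 + 28) + 1/9403 = 114 + 1/9403 = 1071943/9403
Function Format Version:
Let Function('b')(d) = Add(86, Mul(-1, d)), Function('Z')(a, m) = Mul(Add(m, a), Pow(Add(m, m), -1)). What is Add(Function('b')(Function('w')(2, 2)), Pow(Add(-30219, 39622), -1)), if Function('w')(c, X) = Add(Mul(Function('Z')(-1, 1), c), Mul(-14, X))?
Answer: Rational(1071943, 9403) ≈ 114.00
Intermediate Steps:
Function('Z')(a, m) = Mul(Rational(1, 2), Pow(m, -1), Add(a, m)) (Function('Z')(a, m) = Mul(Add(a, m), Pow(Mul(2, m), -1)) = Mul(Add(a, m), Mul(Rational(1, 2), Pow(m, -1))) = Mul(Rational(1, 2), Pow(m, -1), Add(a, m)))
Function('w')(c, X) = Mul(-14, X) (Function('w')(c, X) = Add(Mul(Mul(Rational(1, 2), Pow(1, -1), Add(-1, 1)), c), Mul(-14, X)) = Add(Mul(Mul(Rational(1, 2), 1, 0), c), Mul(-14, X)) = Add(Mul(0, c), Mul(-14, X)) = Add(0, Mul(-14, X)) = Mul(-14, X))
Add(Function('b')(Function('w')(2, 2)), Pow(Add(-30219, 39622), -1)) = Add(Add(86, Mul(-1, Mul(-14, 2))), Pow(Add(-30219, 39622), -1)) = Add(Add(86, Mul(-1, -28)), Pow(9403, -1)) = Add(Add(86, 28), Rational(1, 9403)) = Add(114, Rational(1, 9403)) = Rational(1071943, 9403)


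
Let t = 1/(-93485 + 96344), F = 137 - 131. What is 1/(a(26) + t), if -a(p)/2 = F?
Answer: -2859/34307 ≈ -0.083336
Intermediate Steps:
F = 6
a(p) = -12 (a(p) = -2*6 = -12)
t = 1/2859 ≈ 0.00034977
1/(a(26) + t) = 1/(-12 + 1/2859) = 1/(-34307/2859) = -2859/34307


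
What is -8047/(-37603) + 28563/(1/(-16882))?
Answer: -18132187875251/37603 ≈ -4.8220e+8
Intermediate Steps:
-8047/(-37603) + 28563/(1/(-16882)) = -8047*(-1/37603) + 28563/(-1/16882) = 8047/37603 + 28563*(-16882) = 8047/37603 - 482200566 = -18132187875251/37603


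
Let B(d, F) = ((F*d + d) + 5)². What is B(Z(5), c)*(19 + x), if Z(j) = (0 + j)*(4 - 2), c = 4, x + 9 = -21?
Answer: -33275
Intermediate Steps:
x = -30 (x = -9 - 21 = -30)
Z(j) = 2*j (Z(j) = j*2 = 2*j)
B(d, F) = (5 + d + F*d)² (B(d, F) = ((d + F*d) + 5)² = (5 + d + F*d)²)
B(Z(5), c)*(19 + x) = (5 + 2*5 + 4*(2*5))²*(19 - 30) = (5 + 10 + 4*10)²*(-11) = (5 + 10 + 40)²*(-11) = 55²*(-11) = 3025*(-11) = -33275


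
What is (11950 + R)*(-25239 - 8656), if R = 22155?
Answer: -1155988975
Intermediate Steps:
(11950 + R)*(-25239 - 8656) = (11950 + 22155)*(-25239 - 8656) = 34105*(-33895) = -1155988975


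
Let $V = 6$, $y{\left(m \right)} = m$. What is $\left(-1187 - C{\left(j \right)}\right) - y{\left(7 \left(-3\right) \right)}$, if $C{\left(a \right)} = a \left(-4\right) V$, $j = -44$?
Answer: $-2222$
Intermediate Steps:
$C{\left(a \right)} = - 24 a$ ($C{\left(a \right)} = a \left(-4\right) 6 = - 4 a 6 = - 24 a$)
$\left(-1187 - C{\left(j \right)}\right) - y{\left(7 \left(-3\right) \right)} = \left(-1187 - \left(-24\right) \left(-44\right)\right) - 7 \left(-3\right) = \left(-1187 - 1056\right) - -21 = \left(-1187 - 1056\right) + 21 = -2243 + 21 = -2222$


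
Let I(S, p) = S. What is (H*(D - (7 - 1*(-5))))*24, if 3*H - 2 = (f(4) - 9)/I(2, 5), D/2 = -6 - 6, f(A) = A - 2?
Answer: 432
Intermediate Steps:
f(A) = -2 + A
D = -24 (D = 2*(-6 - 6) = 2*(-12) = -24)
H = -1/2 (H = 2/3 + (((-2 + 4) - 9)/2)/3 = 2/3 + ((2 - 9)*(1/2))/3 = 2/3 + (-7*1/2)/3 = 2/3 + (1/3)*(-7/2) = 2/3 - 7/6 = -1/2 ≈ -0.50000)
(H*(D - (7 - 1*(-5))))*24 = -(-24 - (7 - 1*(-5)))/2*24 = -(-24 - (7 + 5))/2*24 = -(-24 - 1*12)/2*24 = -(-24 - 12)/2*24 = -1/2*(-36)*24 = 18*24 = 432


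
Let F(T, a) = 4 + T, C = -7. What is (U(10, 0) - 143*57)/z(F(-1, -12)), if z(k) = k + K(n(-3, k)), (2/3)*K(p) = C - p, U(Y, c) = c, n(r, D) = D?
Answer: 2717/4 ≈ 679.25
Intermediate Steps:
K(p) = -21/2 - 3*p/2 (K(p) = 3*(-7 - p)/2 = -21/2 - 3*p/2)
z(k) = -21/2 - k/2 (z(k) = k + (-21/2 - 3*k/2) = -21/2 - k/2)
(U(10, 0) - 143*57)/z(F(-1, -12)) = (0 - 143*57)/(-21/2 - (4 - 1)/2) = (0 - 8151)/(-21/2 - ½*3) = -8151/(-21/2 - 3/2) = -8151/(-12) = -8151*(-1/12) = 2717/4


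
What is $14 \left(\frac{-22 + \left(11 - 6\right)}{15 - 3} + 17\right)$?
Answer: $\frac{1309}{6} \approx 218.17$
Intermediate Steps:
$14 \left(\frac{-22 + \left(11 - 6\right)}{15 - 3} + 17\right) = 14 \left(\frac{-22 + 5}{12} + 17\right) = 14 \left(\left(-17\right) \frac{1}{12} + 17\right) = 14 \left(- \frac{17}{12} + 17\right) = 14 \cdot \frac{187}{12} = \frac{1309}{6}$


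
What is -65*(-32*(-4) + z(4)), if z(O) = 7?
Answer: -8775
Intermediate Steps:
-65*(-32*(-4) + z(4)) = -65*(-32*(-4) + 7) = -65*(128 + 7) = -65*135 = -8775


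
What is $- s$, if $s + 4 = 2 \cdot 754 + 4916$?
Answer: $-6420$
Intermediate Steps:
$s = 6420$ ($s = -4 + \left(2 \cdot 754 + 4916\right) = -4 + \left(1508 + 4916\right) = -4 + 6424 = 6420$)
$- s = \left(-1\right) 6420 = -6420$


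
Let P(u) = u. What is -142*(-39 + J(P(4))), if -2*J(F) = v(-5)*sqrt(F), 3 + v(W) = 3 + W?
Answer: 4828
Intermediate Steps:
v(W) = W (v(W) = -3 + (3 + W) = W)
J(F) = 5*sqrt(F)/2 (J(F) = -(-5)*sqrt(F)/2 = 5*sqrt(F)/2)
-142*(-39 + J(P(4))) = -142*(-39 + 5*sqrt(4)/2) = -142*(-39 + (5/2)*2) = -142*(-39 + 5) = -142*(-34) = 4828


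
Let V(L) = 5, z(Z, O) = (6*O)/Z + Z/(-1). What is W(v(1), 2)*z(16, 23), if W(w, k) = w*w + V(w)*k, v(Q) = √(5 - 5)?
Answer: -295/4 ≈ -73.750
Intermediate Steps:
z(Z, O) = -Z + 6*O/Z (z(Z, O) = 6*O/Z + Z*(-1) = 6*O/Z - Z = -Z + 6*O/Z)
v(Q) = 0 (v(Q) = √0 = 0)
W(w, k) = w² + 5*k (W(w, k) = w*w + 5*k = w² + 5*k)
W(v(1), 2)*z(16, 23) = (0² + 5*2)*(-1*16 + 6*23/16) = (0 + 10)*(-16 + 6*23*(1/16)) = 10*(-16 + 69/8) = 10*(-59/8) = -295/4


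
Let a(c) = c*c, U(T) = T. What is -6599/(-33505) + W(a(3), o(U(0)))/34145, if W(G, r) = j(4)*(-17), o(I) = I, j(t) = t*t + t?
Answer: 42786231/228805645 ≈ 0.18700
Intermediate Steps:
j(t) = t + t**2 (j(t) = t**2 + t = t + t**2)
a(c) = c**2
W(G, r) = -340 (W(G, r) = (4*(1 + 4))*(-17) = (4*5)*(-17) = 20*(-17) = -340)
-6599/(-33505) + W(a(3), o(U(0)))/34145 = -6599/(-33505) - 340/34145 = -6599*(-1/33505) - 340*1/34145 = 6599/33505 - 68/6829 = 42786231/228805645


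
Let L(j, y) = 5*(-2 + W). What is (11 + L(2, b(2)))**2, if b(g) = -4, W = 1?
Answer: 36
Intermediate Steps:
L(j, y) = -5 (L(j, y) = 5*(-2 + 1) = 5*(-1) = -5)
(11 + L(2, b(2)))**2 = (11 - 5)**2 = 6**2 = 36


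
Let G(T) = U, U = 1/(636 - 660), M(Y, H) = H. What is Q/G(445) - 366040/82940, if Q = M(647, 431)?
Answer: -42914870/4147 ≈ -10348.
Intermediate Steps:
Q = 431
U = -1/24 (U = 1/(-24) = -1/24 ≈ -0.041667)
G(T) = -1/24
Q/G(445) - 366040/82940 = 431/(-1/24) - 366040/82940 = 431*(-24) - 366040*1/82940 = -10344 - 18302/4147 = -42914870/4147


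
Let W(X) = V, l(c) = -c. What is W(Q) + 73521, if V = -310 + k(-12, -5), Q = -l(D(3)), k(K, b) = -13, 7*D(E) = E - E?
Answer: 73198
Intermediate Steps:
D(E) = 0 (D(E) = (E - E)/7 = (⅐)*0 = 0)
Q = 0 (Q = -(-1)*0 = -1*0 = 0)
V = -323 (V = -310 - 13 = -323)
W(X) = -323
W(Q) + 73521 = -323 + 73521 = 73198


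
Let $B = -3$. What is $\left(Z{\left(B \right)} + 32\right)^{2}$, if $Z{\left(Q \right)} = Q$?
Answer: $841$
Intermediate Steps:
$\left(Z{\left(B \right)} + 32\right)^{2} = \left(-3 + 32\right)^{2} = 29^{2} = 841$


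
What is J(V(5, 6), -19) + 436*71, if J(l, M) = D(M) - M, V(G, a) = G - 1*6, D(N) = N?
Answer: 30956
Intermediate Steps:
V(G, a) = -6 + G (V(G, a) = G - 6 = -6 + G)
J(l, M) = 0 (J(l, M) = M - M = 0)
J(V(5, 6), -19) + 436*71 = 0 + 436*71 = 0 + 30956 = 30956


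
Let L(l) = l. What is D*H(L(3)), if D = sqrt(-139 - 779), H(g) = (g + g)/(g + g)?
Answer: 3*I*sqrt(102) ≈ 30.299*I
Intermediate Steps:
H(g) = 1 (H(g) = (2*g)/((2*g)) = (2*g)*(1/(2*g)) = 1)
D = 3*I*sqrt(102) (D = sqrt(-918) = 3*I*sqrt(102) ≈ 30.299*I)
D*H(L(3)) = (3*I*sqrt(102))*1 = 3*I*sqrt(102)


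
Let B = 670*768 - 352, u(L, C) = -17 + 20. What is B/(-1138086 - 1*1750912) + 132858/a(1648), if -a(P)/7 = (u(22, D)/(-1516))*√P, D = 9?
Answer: -257104/1444499 + 16784394*√103/721 ≈ 2.3626e+5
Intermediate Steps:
u(L, C) = 3
B = 514208 (B = 514560 - 352 = 514208)
a(P) = 21*√P/1516 (a(P) = -7*3/(-1516)*√P = -7*3*(-1/1516)*√P = -(-21)*√P/1516 = 21*√P/1516)
B/(-1138086 - 1*1750912) + 132858/a(1648) = 514208/(-1138086 - 1*1750912) + 132858/((21*√1648/1516)) = 514208/(-1138086 - 1750912) + 132858/((21*(4*√103)/1516)) = 514208/(-2888998) + 132858/((21*√103/379)) = 514208*(-1/2888998) + 132858*(379*√103/2163) = -257104/1444499 + 16784394*√103/721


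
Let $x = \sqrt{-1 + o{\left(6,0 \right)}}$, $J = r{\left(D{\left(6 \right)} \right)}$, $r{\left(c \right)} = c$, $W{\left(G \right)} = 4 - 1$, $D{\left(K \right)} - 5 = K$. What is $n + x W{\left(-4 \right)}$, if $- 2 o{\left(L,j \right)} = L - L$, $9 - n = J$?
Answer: $-2 + 3 i \approx -2.0 + 3.0 i$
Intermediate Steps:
$D{\left(K \right)} = 5 + K$
$W{\left(G \right)} = 3$ ($W{\left(G \right)} = 4 - 1 = 3$)
$J = 11$ ($J = 5 + 6 = 11$)
$n = -2$ ($n = 9 - 11 = -2$)
$o{\left(L,j \right)} = 0$ ($o{\left(L,j \right)} = - \frac{L - L}{2} = \left(- \frac{1}{2}\right) 0 = 0$)
$x = i$ ($x = \sqrt{-1 + 0} = \sqrt{-1} = i \approx 1.0 i$)
$n + x W{\left(-4 \right)} = -2 + i 3 = -2 + 3 i$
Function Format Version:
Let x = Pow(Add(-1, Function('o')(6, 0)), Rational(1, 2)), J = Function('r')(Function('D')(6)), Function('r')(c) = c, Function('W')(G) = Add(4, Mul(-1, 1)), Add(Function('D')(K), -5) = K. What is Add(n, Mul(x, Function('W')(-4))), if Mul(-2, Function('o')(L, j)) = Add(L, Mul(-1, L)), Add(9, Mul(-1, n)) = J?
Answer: Add(-2, Mul(3, I)) ≈ Add(-2.0000, Mul(3.0000, I))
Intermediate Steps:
Function('D')(K) = Add(5, K)
Function('W')(G) = 3 (Function('W')(G) = Add(4, -1) = 3)
J = 11 (J = Add(5, 6) = 11)
n = -2 (n = Add(9, Mul(-1, 11)) = Add(9, -11) = -2)
Function('o')(L, j) = 0 (Function('o')(L, j) = Mul(Rational(-1, 2), Add(L, Mul(-1, L))) = Mul(Rational(-1, 2), 0) = 0)
x = I (x = Pow(Add(-1, 0), Rational(1, 2)) = Pow(-1, Rational(1, 2)) = I ≈ Mul(1.0000, I))
Add(n, Mul(x, Function('W')(-4))) = Add(-2, Mul(I, 3)) = Add(-2, Mul(3, I))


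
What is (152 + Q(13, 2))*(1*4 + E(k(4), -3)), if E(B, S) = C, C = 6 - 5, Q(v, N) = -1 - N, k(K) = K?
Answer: 745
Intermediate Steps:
C = 1
E(B, S) = 1
(152 + Q(13, 2))*(1*4 + E(k(4), -3)) = (152 + (-1 - 1*2))*(1*4 + 1) = (152 + (-1 - 2))*(4 + 1) = (152 - 3)*5 = 149*5 = 745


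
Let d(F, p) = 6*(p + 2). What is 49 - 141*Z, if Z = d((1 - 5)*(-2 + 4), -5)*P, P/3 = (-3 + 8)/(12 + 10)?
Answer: 19574/11 ≈ 1779.5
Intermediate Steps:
d(F, p) = 12 + 6*p (d(F, p) = 6*(2 + p) = 12 + 6*p)
P = 15/22 (P = 3*((-3 + 8)/(12 + 10)) = 3*(5/22) = 15/22 ≈ 0.68182)
Z = -135/11 (Z = (12 + 6*(-5))*(15/22) = (12 - 30)*(15/22) = -18*15/22 = -135/11 ≈ -12.273)
49 - 141*Z = 49 - 141*(-135/11) = 49 + 19035/11 = 19574/11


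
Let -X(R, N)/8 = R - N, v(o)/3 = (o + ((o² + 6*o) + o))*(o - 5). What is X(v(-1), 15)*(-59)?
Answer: 52392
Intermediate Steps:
v(o) = 3*(-5 + o)*(o² + 8*o) (v(o) = 3*((o + ((o² + 6*o) + o))*(o - 5)) = 3*((o + (o² + 7*o))*(-5 + o)) = 3*((o² + 8*o)*(-5 + o)) = 3*((-5 + o)*(o² + 8*o)) = 3*(-5 + o)*(o² + 8*o))
X(R, N) = -8*R + 8*N (X(R, N) = -8*(R - N) = -8*R + 8*N)
X(v(-1), 15)*(-59) = (-24*(-1)*(-40 + (-1)² + 3*(-1)) + 8*15)*(-59) = (-24*(-1)*(-40 + 1 - 3) + 120)*(-59) = (-24*(-1)*(-42) + 120)*(-59) = (-8*126 + 120)*(-59) = (-1008 + 120)*(-59) = -888*(-59) = 52392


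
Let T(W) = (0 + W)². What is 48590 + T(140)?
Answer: 68190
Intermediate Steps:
T(W) = W²
48590 + T(140) = 48590 + 140² = 48590 + 19600 = 68190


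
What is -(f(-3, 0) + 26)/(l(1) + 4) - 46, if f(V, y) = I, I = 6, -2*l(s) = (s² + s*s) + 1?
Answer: -294/5 ≈ -58.800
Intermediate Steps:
l(s) = -½ - s² (l(s) = -((s² + s*s) + 1)/2 = -((s² + s²) + 1)/2 = -(2*s² + 1)/2 = -(1 + 2*s²)/2 = -½ - s²)
f(V, y) = 6
-(f(-3, 0) + 26)/(l(1) + 4) - 46 = -(6 + 26)/((-½ - 1*1²) + 4) - 46 = -32/((-½ - 1*1) + 4) - 46 = -32/((-½ - 1) + 4) - 46 = -32/(-3/2 + 4) - 46 = -32/5/2 - 46 = -32*2/5 - 46 = -1*64/5 - 46 = -64/5 - 46 = -294/5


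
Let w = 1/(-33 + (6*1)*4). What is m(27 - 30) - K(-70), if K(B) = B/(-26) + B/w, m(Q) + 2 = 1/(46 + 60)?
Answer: -874593/1378 ≈ -634.68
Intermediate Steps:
m(Q) = -211/106 (m(Q) = -2 + 1/(46 + 60) = -2 + 1/106 = -211/106)
w = -⅑ (w = 1/(-33 + 6*4) = 1/(-33 + 24) = 1/(-9) = -⅑ ≈ -0.11111)
K(B) = -235*B/26 (K(B) = B/(-26) + B/(-⅑) = B*(-1/26) + B*(-9) = -B/26 - 9*B = -235*B/26)
m(27 - 30) - K(-70) = -211/106 - (-235)*(-70)/26 = -211/106 - 1*8225/13 = -211/106 - 8225/13 = -874593/1378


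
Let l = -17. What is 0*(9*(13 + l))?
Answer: 0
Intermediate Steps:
0*(9*(13 + l)) = 0*(9*(13 - 17)) = 0*(9*(-4)) = 0*(-36) = 0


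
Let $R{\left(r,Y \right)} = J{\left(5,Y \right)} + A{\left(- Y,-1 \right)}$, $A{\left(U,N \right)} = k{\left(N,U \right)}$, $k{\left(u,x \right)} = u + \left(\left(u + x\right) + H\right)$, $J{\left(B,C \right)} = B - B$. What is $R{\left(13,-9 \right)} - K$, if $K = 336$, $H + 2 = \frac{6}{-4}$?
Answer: $- \frac{665}{2} \approx -332.5$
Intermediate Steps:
$H = - \frac{7}{2}$ ($H = -2 + \frac{6}{-4} = -2 + 6 \left(- \frac{1}{4}\right) = -2 - \frac{3}{2} = - \frac{7}{2} \approx -3.5$)
$J{\left(B,C \right)} = 0$
$k{\left(u,x \right)} = - \frac{7}{2} + x + 2 u$ ($k{\left(u,x \right)} = u - \left(\frac{7}{2} - u - x\right) = u + \left(- \frac{7}{2} + u + x\right) = - \frac{7}{2} + x + 2 u$)
$A{\left(U,N \right)} = - \frac{7}{2} + U + 2 N$
$R{\left(r,Y \right)} = - \frac{11}{2} - Y$ ($R{\left(r,Y \right)} = 0 - \left(\frac{11}{2} + Y\right) = - \frac{11}{2} - Y$)
$R{\left(13,-9 \right)} - K = \left(- \frac{11}{2} - -9\right) - 336 = \left(- \frac{11}{2} + 9\right) - 336 = \frac{7}{2} - 336 = - \frac{665}{2}$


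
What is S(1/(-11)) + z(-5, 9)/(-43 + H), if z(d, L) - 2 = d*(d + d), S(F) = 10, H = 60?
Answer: 222/17 ≈ 13.059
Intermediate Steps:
z(d, L) = 2 + 2*d² (z(d, L) = 2 + d*(d + d) = 2 + d*(2*d) = 2 + 2*d²)
S(1/(-11)) + z(-5, 9)/(-43 + H) = 10 + (2 + 2*(-5)²)/(-43 + 60) = 10 + (2 + 2*25)/17 = 10 + (2 + 50)/17 = 10 + (1/17)*52 = 10 + 52/17 = 222/17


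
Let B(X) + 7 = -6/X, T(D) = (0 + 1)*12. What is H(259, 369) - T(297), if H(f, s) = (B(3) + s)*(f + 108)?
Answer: 132108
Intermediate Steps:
T(D) = 12 (T(D) = 1*12 = 12)
B(X) = -7 - 6/X
H(f, s) = (-9 + s)*(108 + f) (H(f, s) = ((-7 - 6/3) + s)*(f + 108) = ((-7 - 6*⅓) + s)*(108 + f) = ((-7 - 2) + s)*(108 + f) = (-9 + s)*(108 + f))
H(259, 369) - T(297) = (-972 - 9*259 + 108*369 + 259*369) - 1*12 = (-972 - 2331 + 39852 + 95571) - 12 = 132120 - 12 = 132108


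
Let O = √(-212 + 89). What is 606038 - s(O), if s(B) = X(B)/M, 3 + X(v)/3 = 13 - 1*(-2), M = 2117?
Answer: 1282982410/2117 ≈ 6.0604e+5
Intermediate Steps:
X(v) = 36 (X(v) = -9 + 3*(13 - 1*(-2)) = -9 + 3*(13 + 2) = -9 + 3*15 = -9 + 45 = 36)
O = I*√123 (O = √(-123) = I*√123 ≈ 11.091*I)
s(B) = 36/2117
606038 - s(O) = 606038 - 1*36/2117 = 606038 - 36/2117 = 1282982410/2117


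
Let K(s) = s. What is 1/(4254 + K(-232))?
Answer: 1/4022 ≈ 0.00024863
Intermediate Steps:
1/(4254 + K(-232)) = 1/(4254 - 232) = 1/4022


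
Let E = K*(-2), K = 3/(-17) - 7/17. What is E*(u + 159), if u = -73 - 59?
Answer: 540/17 ≈ 31.765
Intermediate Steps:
K = -10/17 (K = 3*(-1/17) - 7*1/17 = -3/17 - 7/17 = -10/17 ≈ -0.58823)
u = -132
E = 20/17 (E = -10/17*(-2) = 20/17 ≈ 1.1765)
E*(u + 159) = 20*(-132 + 159)/17 = (20/17)*27 = 540/17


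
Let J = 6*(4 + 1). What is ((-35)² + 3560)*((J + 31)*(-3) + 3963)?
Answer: 18087300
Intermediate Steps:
J = 30 (J = 6*5 = 30)
((-35)² + 3560)*((J + 31)*(-3) + 3963) = ((-35)² + 3560)*((30 + 31)*(-3) + 3963) = (1225 + 3560)*(61*(-3) + 3963) = 4785*(-183 + 3963) = 4785*3780 = 18087300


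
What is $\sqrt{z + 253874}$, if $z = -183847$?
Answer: $\sqrt{70027} \approx 264.63$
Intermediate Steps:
$\sqrt{z + 253874} = \sqrt{-183847 + 253874} = \sqrt{70027}$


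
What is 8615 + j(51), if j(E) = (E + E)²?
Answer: 19019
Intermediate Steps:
j(E) = 4*E² (j(E) = (2*E)² = 4*E²)
8615 + j(51) = 8615 + 4*51² = 8615 + 4*2601 = 8615 + 10404 = 19019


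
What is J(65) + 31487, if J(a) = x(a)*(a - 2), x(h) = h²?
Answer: 297662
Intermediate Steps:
J(a) = a²*(-2 + a) (J(a) = a²*(a - 2) = a²*(-2 + a))
J(65) + 31487 = 65²*(-2 + 65) + 31487 = 4225*63 + 31487 = 266175 + 31487 = 297662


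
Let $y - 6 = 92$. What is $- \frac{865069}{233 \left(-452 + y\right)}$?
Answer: $\frac{865069}{82482} \approx 10.488$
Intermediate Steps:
$y = 98$ ($y = 6 + 92 = 98$)
$- \frac{865069}{233 \left(-452 + y\right)} = - \frac{865069}{233 \left(-452 + 98\right)} = - \frac{865069}{233 \left(-354\right)} = - \frac{865069}{-82482} = \left(-865069\right) \left(- \frac{1}{82482}\right) = \frac{865069}{82482}$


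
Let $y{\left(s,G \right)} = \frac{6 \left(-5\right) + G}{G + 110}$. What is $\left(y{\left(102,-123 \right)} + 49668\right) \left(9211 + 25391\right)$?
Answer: $\frac{22347251874}{13} \approx 1.719 \cdot 10^{9}$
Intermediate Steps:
$y{\left(s,G \right)} = \frac{-30 + G}{110 + G}$
$\left(y{\left(102,-123 \right)} + 49668\right) \left(9211 + 25391\right) = \left(\frac{-30 - 123}{110 - 123} + 49668\right) \left(9211 + 25391\right) = \left(\frac{1}{-13} \left(-153\right) + 49668\right) 34602 = \left(\left(- \frac{1}{13}\right) \left(-153\right) + 49668\right) 34602 = \left(\frac{153}{13} + 49668\right) 34602 = \frac{645837}{13} \cdot 34602 = \frac{22347251874}{13}$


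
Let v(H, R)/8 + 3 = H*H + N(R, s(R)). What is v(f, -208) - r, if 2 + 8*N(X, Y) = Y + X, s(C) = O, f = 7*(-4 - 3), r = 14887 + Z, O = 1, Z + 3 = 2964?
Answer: 1127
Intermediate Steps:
Z = 2961 (Z = -3 + 2964 = 2961)
r = 17848 (r = 14887 + 2961 = 17848)
f = -49 (f = 7*(-7) = -49)
s(C) = 1
N(X, Y) = -1/4 + X/8 + Y/8 (N(X, Y) = -1/4 + (Y + X)/8 = -1/4 + (X + Y)/8 = -1/4 + (X/8 + Y/8) = -1/4 + X/8 + Y/8)
v(H, R) = -25 + R + 8*H**2 (v(H, R) = -24 + 8*(H*H + (-1/4 + R/8 + (1/8)*1)) = -24 + 8*(H**2 + (-1/4 + R/8 + 1/8)) = -24 + 8*(H**2 + (-1/8 + R/8)) = -24 + 8*(-1/8 + H**2 + R/8) = -24 + (-1 + R + 8*H**2) = -25 + R + 8*H**2)
v(f, -208) - r = (-25 - 208 + 8*(-49)**2) - 1*17848 = (-25 - 208 + 8*2401) - 17848 = (-25 - 208 + 19208) - 17848 = 18975 - 17848 = 1127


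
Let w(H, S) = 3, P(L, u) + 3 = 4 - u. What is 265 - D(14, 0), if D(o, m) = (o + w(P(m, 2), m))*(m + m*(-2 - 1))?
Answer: 265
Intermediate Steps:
P(L, u) = 1 - u (P(L, u) = -3 + (4 - u) = 1 - u)
D(o, m) = -2*m*(3 + o) (D(o, m) = (o + 3)*(m + m*(-2 - 1)) = (3 + o)*(m + m*(-3)) = (3 + o)*(m - 3*m) = (3 + o)*(-2*m) = -2*m*(3 + o))
265 - D(14, 0) = 265 - (-2)*0*(3 + 14) = 265 - (-2)*0*17 = 265 - 1*0 = 265 + 0 = 265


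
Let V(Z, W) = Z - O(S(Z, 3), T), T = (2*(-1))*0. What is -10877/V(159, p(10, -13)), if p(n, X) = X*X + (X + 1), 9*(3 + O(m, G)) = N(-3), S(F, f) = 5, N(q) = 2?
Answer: -97893/1456 ≈ -67.234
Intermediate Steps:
T = 0 (T = -2*0 = 0)
O(m, G) = -25/9 (O(m, G) = -3 + (⅑)*2 = -3 + 2/9 = -25/9)
p(n, X) = 1 + X + X² (p(n, X) = X² + (1 + X) = 1 + X + X²)
V(Z, W) = 25/9 + Z (V(Z, W) = Z - 1*(-25/9) = Z + 25/9 = 25/9 + Z)
-10877/V(159, p(10, -13)) = -10877/(25/9 + 159) = -10877/1456/9 = -10877*9/1456 = -97893/1456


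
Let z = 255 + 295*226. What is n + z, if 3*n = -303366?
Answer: -34197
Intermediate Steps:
z = 66925 (z = 255 + 66670 = 66925)
n = -101122 (n = (⅓)*(-303366) = -101122)
n + z = -101122 + 66925 = -34197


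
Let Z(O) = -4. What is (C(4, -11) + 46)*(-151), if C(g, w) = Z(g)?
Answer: -6342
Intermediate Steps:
C(g, w) = -4
(C(4, -11) + 46)*(-151) = (-4 + 46)*(-151) = 42*(-151) = -6342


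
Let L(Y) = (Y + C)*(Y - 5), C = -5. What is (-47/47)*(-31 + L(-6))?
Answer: -90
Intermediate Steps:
L(Y) = (-5 + Y)² (L(Y) = (Y - 5)*(Y - 5) = (-5 + Y)*(-5 + Y) = (-5 + Y)²)
(-47/47)*(-31 + L(-6)) = (-47/47)*(-31 + (25 + (-6)² - 10*(-6))) = (-47*1/47)*(-31 + (25 + 36 + 60)) = -(-31 + 121) = -1*90 = -90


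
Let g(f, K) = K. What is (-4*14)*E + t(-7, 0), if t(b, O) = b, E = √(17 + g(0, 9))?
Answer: -7 - 56*√26 ≈ -292.54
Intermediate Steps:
E = √26 (E = √(17 + 9) = √26 ≈ 5.0990)
(-4*14)*E + t(-7, 0) = (-4*14)*√26 - 7 = -56*√26 - 7 = -7 - 56*√26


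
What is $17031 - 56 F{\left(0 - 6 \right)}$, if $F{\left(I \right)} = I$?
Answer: $17367$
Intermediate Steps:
$17031 - 56 F{\left(0 - 6 \right)} = 17031 - 56 \left(0 - 6\right) = 17031 - 56 \left(-6\right) = 17031 - -336 = 17031 + 336 = 17367$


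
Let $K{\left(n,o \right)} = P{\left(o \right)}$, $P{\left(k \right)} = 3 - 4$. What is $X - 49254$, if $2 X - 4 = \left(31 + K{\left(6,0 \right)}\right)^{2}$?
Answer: $-48802$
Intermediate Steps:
$P{\left(k \right)} = -1$ ($P{\left(k \right)} = 3 - 4 = -1$)
$K{\left(n,o \right)} = -1$
$X = 452$ ($X = 2 + \frac{\left(31 - 1\right)^{2}}{2} = 2 + \frac{30^{2}}{2} = 2 + \frac{1}{2} \cdot 900 = 2 + 450 = 452$)
$X - 49254 = 452 - 49254 = -48802$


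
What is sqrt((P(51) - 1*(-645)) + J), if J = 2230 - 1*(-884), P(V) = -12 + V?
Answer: 3*sqrt(422) ≈ 61.628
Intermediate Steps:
J = 3114 (J = 2230 + 884 = 3114)
sqrt((P(51) - 1*(-645)) + J) = sqrt(((-12 + 51) - 1*(-645)) + 3114) = sqrt((39 + 645) + 3114) = sqrt(684 + 3114) = sqrt(3798) = 3*sqrt(422)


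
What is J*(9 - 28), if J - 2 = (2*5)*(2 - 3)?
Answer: 152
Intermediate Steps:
J = -8 (J = 2 + (2*5)*(2 - 3) = 2 + 10*(-1) = 2 - 10 = -8)
J*(9 - 28) = -8*(9 - 28) = -8*(-19) = 152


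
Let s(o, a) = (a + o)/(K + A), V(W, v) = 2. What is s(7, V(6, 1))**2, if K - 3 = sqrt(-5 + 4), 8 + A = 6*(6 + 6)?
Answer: 90882/5040025 - 5427*I/10080050 ≈ 0.018032 - 0.00053839*I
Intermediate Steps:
A = 64 (A = -8 + 6*(6 + 6) = -8 + 6*12 = -8 + 72 = 64)
K = 3 + I (K = 3 + sqrt(-5 + 4) = 3 + sqrt(-1) = 3 + I ≈ 3.0 + 1.0*I)
s(o, a) = (67 - I)*(a + o)/4490 (s(o, a) = (a + o)/((3 + I) + 64) = (a + o)/(67 + I) = (a + o)*((67 - I)/4490) = (67 - I)*(a + o)/4490)
s(7, V(6, 1))**2 = ((67 - I)*(2 + 7)/4490)**2 = ((1/4490)*(67 - I)*9)**2 = (603/4490 - 9*I/4490)**2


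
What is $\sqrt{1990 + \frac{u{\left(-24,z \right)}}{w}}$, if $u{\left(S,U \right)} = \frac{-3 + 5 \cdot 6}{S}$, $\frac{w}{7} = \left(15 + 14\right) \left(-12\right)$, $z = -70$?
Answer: $\frac{\sqrt{5248379458}}{1624} \approx 44.609$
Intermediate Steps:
$w = -2436$ ($w = 7 \left(15 + 14\right) \left(-12\right) = 7 \cdot 29 \left(-12\right) = 7 \left(-348\right) = -2436$)
$u{\left(S,U \right)} = \frac{27}{S}$ ($u{\left(S,U \right)} = \frac{-3 + 30}{S} = \frac{27}{S}$)
$\sqrt{1990 + \frac{u{\left(-24,z \right)}}{w}} = \sqrt{1990 + \frac{27 \frac{1}{-24}}{-2436}} = \sqrt{1990 + 27 \left(- \frac{1}{24}\right) \left(- \frac{1}{2436}\right)} = \sqrt{1990 - - \frac{3}{6496}} = \sqrt{1990 + \frac{3}{6496}} = \sqrt{\frac{12927043}{6496}} = \frac{\sqrt{5248379458}}{1624}$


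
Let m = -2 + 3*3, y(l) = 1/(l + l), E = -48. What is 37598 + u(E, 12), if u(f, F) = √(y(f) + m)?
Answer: 37598 + √4026/24 ≈ 37601.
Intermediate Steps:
y(l) = 1/(2*l)
m = 7 (m = -2 + 9 = 7)
u(f, F) = √(7 + 1/(2*f)) (u(f, F) = √(1/(2*f) + 7) = √(7 + 1/(2*f)))
37598 + u(E, 12) = 37598 + √(28 + 2/(-48))/2 = 37598 + √(28 + 2*(-1/48))/2 = 37598 + √(28 - 1/24)/2 = 37598 + √(671/24)/2 = 37598 + (√4026/12)/2 = 37598 + √4026/24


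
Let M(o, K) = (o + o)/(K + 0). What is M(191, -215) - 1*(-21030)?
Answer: 4521068/215 ≈ 21028.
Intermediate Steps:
M(o, K) = 2*o/K (M(o, K) = (2*o)/K = 2*o/K)
M(191, -215) - 1*(-21030) = 2*191/(-215) - 1*(-21030) = 2*191*(-1/215) + 21030 = -382/215 + 21030 = 4521068/215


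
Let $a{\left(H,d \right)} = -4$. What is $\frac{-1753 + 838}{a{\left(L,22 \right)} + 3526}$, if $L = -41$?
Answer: $- \frac{305}{1174} \approx -0.2598$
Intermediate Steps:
$\frac{-1753 + 838}{a{\left(L,22 \right)} + 3526} = \frac{-1753 + 838}{-4 + 3526} = - \frac{915}{3522} = \left(-915\right) \frac{1}{3522} = - \frac{305}{1174}$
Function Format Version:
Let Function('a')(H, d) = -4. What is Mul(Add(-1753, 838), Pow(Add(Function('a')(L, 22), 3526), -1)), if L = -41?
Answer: Rational(-305, 1174) ≈ -0.25980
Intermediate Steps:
Mul(Add(-1753, 838), Pow(Add(Function('a')(L, 22), 3526), -1)) = Mul(Add(-1753, 838), Pow(Add(-4, 3526), -1)) = Mul(-915, Pow(3522, -1)) = Mul(-915, Rational(1, 3522)) = Rational(-305, 1174)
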